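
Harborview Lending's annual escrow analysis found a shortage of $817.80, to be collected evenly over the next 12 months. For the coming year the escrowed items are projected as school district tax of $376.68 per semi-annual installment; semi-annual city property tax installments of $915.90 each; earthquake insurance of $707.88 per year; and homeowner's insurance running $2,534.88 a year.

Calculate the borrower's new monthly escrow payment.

$553.81

School district tax = $376.68 × 2 = $753.36/yr
City property tax = $915.90 × 2 = $1,831.80/yr
Earthquake insurance = $707.88/yr
Homeowner's insurance = $2,534.88/yr
Total annual escrow = $753.36 + $1,831.80 + $707.88 + $2,534.88 = $5,827.92
Base monthly escrow = $5,827.92 ÷ 12 = $485.66
Shortage spread = $817.80 / 12 = $68.15/mo
Adjusted monthly = $485.66 + $68.15 = $553.81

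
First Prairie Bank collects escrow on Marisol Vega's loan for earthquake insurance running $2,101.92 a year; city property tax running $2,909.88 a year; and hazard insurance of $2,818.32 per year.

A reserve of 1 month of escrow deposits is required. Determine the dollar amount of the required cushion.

$652.51

Earthquake insurance — $2,101.92 per year
City property tax — $2,909.88 per year
Hazard insurance — $2,818.32 per year
Total annual escrow = $7,830.12
Monthly escrow = $7,830.12 / 12 = $652.51
Reserve = 1 × $652.51 = $652.51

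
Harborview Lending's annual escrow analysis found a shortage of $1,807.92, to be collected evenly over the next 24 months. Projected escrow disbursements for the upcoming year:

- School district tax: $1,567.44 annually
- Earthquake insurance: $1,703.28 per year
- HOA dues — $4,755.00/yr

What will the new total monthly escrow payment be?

School district tax = $1,567.44/yr
Earthquake insurance = $1,703.28/yr
HOA dues = $4,755.00/yr
Total annual escrow = $1,567.44 + $1,703.28 + $4,755.00 = $8,025.72
Per month = $8,025.72 ÷ 12 = $668.81
Shortage per month = $1,807.92 / 24 = $75.33
New monthly escrow = $668.81 + $75.33 = $744.14

$744.14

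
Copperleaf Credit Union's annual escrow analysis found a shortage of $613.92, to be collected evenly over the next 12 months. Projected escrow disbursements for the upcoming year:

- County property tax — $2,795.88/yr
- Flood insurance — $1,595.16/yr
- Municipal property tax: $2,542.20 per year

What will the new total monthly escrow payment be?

County property tax = $2,795.88/yr
Flood insurance = $1,595.16/yr
Municipal property tax = $2,542.20/yr
Total per year = $2,795.88 + $1,595.16 + $2,542.20 = $6,933.24
Monthly escrow = $6,933.24 / 12 = $577.77
Shortage spread = $613.92 / 12 = $51.16/mo
Adjusted monthly = $577.77 + $51.16 = $628.93

$628.93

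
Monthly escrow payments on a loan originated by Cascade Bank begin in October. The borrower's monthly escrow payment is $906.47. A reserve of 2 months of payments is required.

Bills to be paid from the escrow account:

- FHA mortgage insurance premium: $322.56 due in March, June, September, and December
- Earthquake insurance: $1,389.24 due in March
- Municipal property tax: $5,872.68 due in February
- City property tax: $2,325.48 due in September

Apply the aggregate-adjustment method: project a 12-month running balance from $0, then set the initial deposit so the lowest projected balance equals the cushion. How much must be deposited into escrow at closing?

Cushion = 2 × $906.47 = $1,812.94
Trial balance (start $0, +$906.47 each month, − disbursements):
  Oct: +$906.47 → $906.47
  Nov: +$906.47 → $1,812.94
  Dec: +$906.47 − $322.56 → $2,396.85
  Jan: +$906.47 → $3,303.32
  Feb: +$906.47 − $5,872.68 → -$1,662.89
  Mar: +$906.47 − $1,711.80 → -$2,468.22
  Apr: +$906.47 → -$1,561.75
  May: +$906.47 → -$655.28
  Jun: +$906.47 − $322.56 → -$71.37
  Jul: +$906.47 → $835.10
  Aug: +$906.47 → $1,741.57
  Sep: +$906.47 − $2,648.04 → $0.00
Lowest trial balance = -$2,468.22 (Mar)
Initial deposit = cushion − low point = $1,812.94 − (-$2,468.22) = $4,281.16

$4,281.16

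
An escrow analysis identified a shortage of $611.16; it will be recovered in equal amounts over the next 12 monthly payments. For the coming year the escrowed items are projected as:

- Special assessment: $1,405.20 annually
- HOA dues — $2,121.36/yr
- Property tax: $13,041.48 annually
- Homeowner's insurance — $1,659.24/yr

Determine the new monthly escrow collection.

$1,569.87

Special assessment = $1,405.20/yr
HOA dues = $2,121.36/yr
Property tax = $13,041.48/yr
Homeowner's insurance = $1,659.24/yr
Total per year = $1,405.20 + $2,121.36 + $13,041.48 + $1,659.24 = $18,227.28
Base monthly escrow = $18,227.28 ÷ 12 = $1,518.94
Monthly shortage recovery: $611.16 / 12 = $50.93
Adjusted monthly = $1,518.94 + $50.93 = $1,569.87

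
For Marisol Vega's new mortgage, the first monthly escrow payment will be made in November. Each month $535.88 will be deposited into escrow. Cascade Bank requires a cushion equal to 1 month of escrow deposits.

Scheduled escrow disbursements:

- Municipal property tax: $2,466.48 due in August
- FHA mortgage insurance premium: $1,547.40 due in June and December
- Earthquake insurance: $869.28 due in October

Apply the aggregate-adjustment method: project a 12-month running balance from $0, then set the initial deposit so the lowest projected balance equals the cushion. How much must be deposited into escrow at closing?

$1,011.52

Cushion = 1 × $535.88 = $535.88
Trial balance (start $0, +$535.88 each month, − disbursements):
  Nov: +$535.88 → $535.88
  Dec: +$535.88 − $1,547.40 → -$475.64
  Jan: +$535.88 → $60.24
  Feb: +$535.88 → $596.12
  Mar: +$535.88 → $1,132.00
  Apr: +$535.88 → $1,667.88
  May: +$535.88 → $2,203.76
  Jun: +$535.88 − $1,547.40 → $1,192.24
  Jul: +$535.88 → $1,728.12
  Aug: +$535.88 − $2,466.48 → -$202.48
  Sep: +$535.88 → $333.40
  Oct: +$535.88 − $869.28 → $0.00
Lowest trial balance = -$475.64 (Dec)
Initial deposit = cushion − low point = $535.88 − (-$475.64) = $1,011.52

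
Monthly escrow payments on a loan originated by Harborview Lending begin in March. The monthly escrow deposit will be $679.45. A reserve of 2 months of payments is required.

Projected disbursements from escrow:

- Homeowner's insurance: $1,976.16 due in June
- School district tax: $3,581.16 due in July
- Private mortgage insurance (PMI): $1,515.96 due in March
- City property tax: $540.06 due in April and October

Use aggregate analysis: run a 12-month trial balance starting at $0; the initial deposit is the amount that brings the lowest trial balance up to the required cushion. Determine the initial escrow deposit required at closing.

$5,574.99

Cushion = 2 × $679.45 = $1,358.90
Trial balance (start $0, +$679.45 each month, − disbursements):
  Mar: +$679.45 − $1,515.96 → -$836.51
  Apr: +$679.45 − $540.06 → -$697.12
  May: +$679.45 → -$17.67
  Jun: +$679.45 − $1,976.16 → -$1,314.38
  Jul: +$679.45 − $3,581.16 → -$4,216.09
  Aug: +$679.45 → -$3,536.64
  Sep: +$679.45 → -$2,857.19
  Oct: +$679.45 − $540.06 → -$2,717.80
  Nov: +$679.45 → -$2,038.35
  Dec: +$679.45 → -$1,358.90
  Jan: +$679.45 → -$679.45
  Feb: +$679.45 → $0.00
Lowest trial balance = -$4,216.09 (Jul)
Initial deposit = cushion − low point = $1,358.90 − (-$4,216.09) = $5,574.99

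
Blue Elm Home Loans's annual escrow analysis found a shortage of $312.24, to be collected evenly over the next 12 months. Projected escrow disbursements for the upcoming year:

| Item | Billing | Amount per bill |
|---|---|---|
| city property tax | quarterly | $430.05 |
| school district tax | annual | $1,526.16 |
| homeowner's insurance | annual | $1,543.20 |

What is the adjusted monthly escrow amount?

City property tax — $430.05 × 4 = $1,720.20 per year
School district tax — $1,526.16 per year
Homeowner's insurance — $1,543.20 per year
Total annual escrow = $4,789.56
Per month = $4,789.56 ÷ 12 = $399.13
Monthly shortage recovery: $312.24 / 12 = $26.02
Adjusted monthly = $399.13 + $26.02 = $425.15

$425.15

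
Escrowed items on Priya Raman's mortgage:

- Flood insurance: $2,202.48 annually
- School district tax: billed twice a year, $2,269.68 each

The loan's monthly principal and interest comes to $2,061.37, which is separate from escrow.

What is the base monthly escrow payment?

Flood insurance — $2,202.48
School district tax — $2,269.68 × 2 = $4,539.36
Total per year = $2,202.48 + $4,539.36 = $6,741.84
Monthly escrow = $6,741.84 / 12 = $561.82

$561.82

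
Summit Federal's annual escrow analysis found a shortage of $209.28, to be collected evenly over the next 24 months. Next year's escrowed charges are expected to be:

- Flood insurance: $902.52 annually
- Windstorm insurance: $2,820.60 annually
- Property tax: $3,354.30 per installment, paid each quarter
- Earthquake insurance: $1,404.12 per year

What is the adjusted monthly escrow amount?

$1,554.09

Flood insurance — $902.52 annually
Windstorm insurance — $2,820.60 annually
Property tax — $3,354.30 × 4 = $13,417.20 annually
Earthquake insurance — $1,404.12 annually
Yearly total = $902.52 + $2,820.60 + $13,417.20 + $1,404.12 = $18,544.44
Monthly = $18,544.44 ÷ 12 = $1,545.37
Shortage per month = $209.28 / 24 = $8.72
Adjusted monthly = $1,545.37 + $8.72 = $1,554.09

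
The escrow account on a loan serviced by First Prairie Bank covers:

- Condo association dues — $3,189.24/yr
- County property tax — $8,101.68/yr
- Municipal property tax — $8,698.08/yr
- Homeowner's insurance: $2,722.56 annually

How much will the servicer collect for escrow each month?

Condo association dues — $3,189.24 per year
County property tax — $8,101.68 per year
Municipal property tax — $8,698.08 per year
Homeowner's insurance — $2,722.56 per year
Combined annual = $3,189.24 + $8,101.68 + $8,698.08 + $2,722.56 = $22,711.56
Monthly escrow = $22,711.56 ÷ 12 = $1,892.63

$1,892.63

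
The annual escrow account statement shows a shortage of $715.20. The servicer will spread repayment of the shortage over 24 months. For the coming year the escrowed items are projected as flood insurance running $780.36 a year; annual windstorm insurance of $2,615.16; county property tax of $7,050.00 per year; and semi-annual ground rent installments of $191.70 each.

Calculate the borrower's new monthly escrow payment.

$932.21

Flood insurance — $780.36/yr
Windstorm insurance — $2,615.16/yr
County property tax — $7,050.00/yr
Ground rent — $191.70 × 2 = $383.40/yr
Yearly total = $780.36 + $2,615.16 + $7,050.00 + $383.40 = $10,828.92
Monthly escrow = $10,828.92 / 12 = $902.41
Monthly shortage recovery: $715.20 / 24 = $29.80
New monthly escrow = $902.41 + $29.80 = $932.21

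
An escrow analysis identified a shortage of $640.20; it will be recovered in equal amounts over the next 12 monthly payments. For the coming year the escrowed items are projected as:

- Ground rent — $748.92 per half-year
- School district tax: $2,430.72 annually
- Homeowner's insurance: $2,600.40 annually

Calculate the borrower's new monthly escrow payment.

Ground rent = $748.92 × 2 = $1,497.84
School district tax = $2,430.72
Homeowner's insurance = $2,600.40
Yearly total = $6,528.96
Monthly escrow = $6,528.96 / 12 = $544.08
Shortage spread = $640.20 / 12 = $53.35/mo
New monthly escrow = $544.08 + $53.35 = $597.43

$597.43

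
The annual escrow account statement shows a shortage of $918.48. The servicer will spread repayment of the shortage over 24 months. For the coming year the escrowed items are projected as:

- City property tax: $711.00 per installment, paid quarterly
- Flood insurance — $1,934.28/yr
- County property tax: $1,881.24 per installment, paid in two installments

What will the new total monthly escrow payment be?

$750.00

City property tax — $711.00 × 4 = $2,844.00 annually
Flood insurance — $1,934.28 annually
County property tax — $1,881.24 × 2 = $3,762.48 annually
Total per year = $2,844.00 + $1,934.28 + $3,762.48 = $8,540.76
Monthly = $8,540.76 / 12 = $711.73
Shortage spread = $918.48 / 24 = $38.27/mo
Adjusted monthly = $711.73 + $38.27 = $750.00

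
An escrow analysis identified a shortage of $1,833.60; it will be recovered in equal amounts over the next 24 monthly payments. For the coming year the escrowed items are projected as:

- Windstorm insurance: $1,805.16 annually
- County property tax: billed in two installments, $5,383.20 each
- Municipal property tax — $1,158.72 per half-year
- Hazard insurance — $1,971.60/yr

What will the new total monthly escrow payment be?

Windstorm insurance — $1,805.16 per year
County property tax — $5,383.20 × 2 = $10,766.40 per year
Municipal property tax — $1,158.72 × 2 = $2,317.44 per year
Hazard insurance — $1,971.60 per year
Combined annual = $1,805.16 + $10,766.40 + $2,317.44 + $1,971.60 = $16,860.60
Monthly escrow = $16,860.60 ÷ 12 = $1,405.05
Shortage per month = $1,833.60 / 24 = $76.40
New monthly escrow = $1,405.05 + $76.40 = $1,481.45

$1,481.45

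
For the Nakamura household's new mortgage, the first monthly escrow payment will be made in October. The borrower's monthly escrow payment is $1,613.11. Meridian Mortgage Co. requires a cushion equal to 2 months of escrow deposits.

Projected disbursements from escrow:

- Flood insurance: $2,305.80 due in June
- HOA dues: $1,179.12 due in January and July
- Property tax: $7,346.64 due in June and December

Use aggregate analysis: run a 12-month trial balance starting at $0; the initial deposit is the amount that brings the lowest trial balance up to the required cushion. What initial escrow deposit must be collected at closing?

Cushion = 2 × $1,613.11 = $3,226.22
Trial balance (start $0, +$1,613.11 each month, − disbursements):
  Oct: +$1,613.11 → $1,613.11
  Nov: +$1,613.11 → $3,226.22
  Dec: +$1,613.11 − $7,346.64 → -$2,507.31
  Jan: +$1,613.11 − $1,179.12 → -$2,073.32
  Feb: +$1,613.11 → -$460.21
  Mar: +$1,613.11 → $1,152.90
  Apr: +$1,613.11 → $2,766.01
  May: +$1,613.11 → $4,379.12
  Jun: +$1,613.11 − $9,652.44 → -$3,660.21
  Jul: +$1,613.11 − $1,179.12 → -$3,226.22
  Aug: +$1,613.11 → -$1,613.11
  Sep: +$1,613.11 → $0.00
Lowest trial balance = -$3,660.21 (Jun)
Initial deposit = cushion − low point = $3,226.22 − (-$3,660.21) = $6,886.43

$6,886.43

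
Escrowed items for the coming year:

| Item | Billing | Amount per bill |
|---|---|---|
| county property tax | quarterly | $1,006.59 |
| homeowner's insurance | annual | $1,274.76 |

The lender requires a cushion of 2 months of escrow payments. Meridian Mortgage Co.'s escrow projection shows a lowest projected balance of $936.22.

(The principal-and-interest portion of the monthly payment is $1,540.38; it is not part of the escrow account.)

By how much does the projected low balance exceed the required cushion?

County property tax — $1,006.59 × 4 = $4,026.36
Homeowner's insurance — $1,274.76
Combined annual = $5,301.12
Per month = $5,301.12 / 12 = $441.76
Cushion = 2 × $441.76 = $883.52
Surplus = $936.22 − $883.52 = $52.70

$52.70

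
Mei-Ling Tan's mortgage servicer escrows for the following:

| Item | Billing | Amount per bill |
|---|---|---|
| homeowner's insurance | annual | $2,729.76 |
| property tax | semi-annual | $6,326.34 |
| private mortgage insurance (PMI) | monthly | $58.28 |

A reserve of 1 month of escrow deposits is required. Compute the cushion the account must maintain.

Homeowner's insurance = $2,729.76 per year
Property tax = $6,326.34 × 2 = $12,652.68 per year
Private mortgage insurance (PMI) = $58.28 × 12 = $699.36 per year
Annual escrow total = $2,729.76 + $12,652.68 + $699.36 = $16,081.80
Monthly = $16,081.80 / 12 = $1,340.15
Cushion = 1 × $1,340.15 = $1,340.15

$1,340.15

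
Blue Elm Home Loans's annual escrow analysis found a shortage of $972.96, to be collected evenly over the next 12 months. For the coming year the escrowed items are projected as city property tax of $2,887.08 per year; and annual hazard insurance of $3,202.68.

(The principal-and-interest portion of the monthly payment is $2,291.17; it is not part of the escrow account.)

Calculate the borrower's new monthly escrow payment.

City property tax: $2,887.08/yr
Hazard insurance: $3,202.68/yr
Yearly total = $2,887.08 + $3,202.68 = $6,089.76
Monthly escrow = $6,089.76 / 12 = $507.48
Shortage spread = $972.96 ÷ 12 = $81.08/mo
Adjusted monthly = $507.48 + $81.08 = $588.56

$588.56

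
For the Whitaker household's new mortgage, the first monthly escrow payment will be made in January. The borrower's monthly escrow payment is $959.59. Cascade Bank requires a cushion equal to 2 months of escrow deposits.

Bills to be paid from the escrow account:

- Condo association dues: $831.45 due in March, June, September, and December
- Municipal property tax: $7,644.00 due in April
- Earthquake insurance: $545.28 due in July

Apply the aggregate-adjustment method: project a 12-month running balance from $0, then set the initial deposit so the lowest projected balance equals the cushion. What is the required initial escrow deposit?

Cushion = 2 × $959.59 = $1,919.18
Trial balance (start $0, +$959.59 each month, − disbursements):
  Jan: +$959.59 → $959.59
  Feb: +$959.59 → $1,919.18
  Mar: +$959.59 − $831.45 → $2,047.32
  Apr: +$959.59 − $7,644.00 → -$4,637.09
  May: +$959.59 → -$3,677.50
  Jun: +$959.59 − $831.45 → -$3,549.36
  Jul: +$959.59 − $545.28 → -$3,135.05
  Aug: +$959.59 → -$2,175.46
  Sep: +$959.59 − $831.45 → -$2,047.32
  Oct: +$959.59 → -$1,087.73
  Nov: +$959.59 → -$128.14
  Dec: +$959.59 − $831.45 → $0.00
Lowest trial balance = -$4,637.09 (Apr)
Initial deposit = cushion − low point = $1,919.18 − (-$4,637.09) = $6,556.27

$6,556.27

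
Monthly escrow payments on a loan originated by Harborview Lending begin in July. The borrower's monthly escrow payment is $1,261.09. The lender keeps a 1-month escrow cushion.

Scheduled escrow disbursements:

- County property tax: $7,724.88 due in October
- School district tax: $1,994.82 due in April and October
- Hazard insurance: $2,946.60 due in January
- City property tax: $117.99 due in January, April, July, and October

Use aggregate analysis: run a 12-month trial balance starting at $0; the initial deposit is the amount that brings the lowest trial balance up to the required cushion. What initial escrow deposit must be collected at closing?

Cushion = 1 × $1,261.09 = $1,261.09
Trial balance (start $0, +$1,261.09 each month, − disbursements):
  Jul: +$1,261.09 − $117.99 → $1,143.10
  Aug: +$1,261.09 → $2,404.19
  Sep: +$1,261.09 → $3,665.28
  Oct: +$1,261.09 − $9,837.69 → -$4,911.32
  Nov: +$1,261.09 → -$3,650.23
  Dec: +$1,261.09 → -$2,389.14
  Jan: +$1,261.09 − $3,064.59 → -$4,192.64
  Feb: +$1,261.09 → -$2,931.55
  Mar: +$1,261.09 → -$1,670.46
  Apr: +$1,261.09 − $2,112.81 → -$2,522.18
  May: +$1,261.09 → -$1,261.09
  Jun: +$1,261.09 → $0.00
Lowest trial balance = -$4,911.32 (Oct)
Initial deposit = cushion − low point = $1,261.09 − (-$4,911.32) = $6,172.41

$6,172.41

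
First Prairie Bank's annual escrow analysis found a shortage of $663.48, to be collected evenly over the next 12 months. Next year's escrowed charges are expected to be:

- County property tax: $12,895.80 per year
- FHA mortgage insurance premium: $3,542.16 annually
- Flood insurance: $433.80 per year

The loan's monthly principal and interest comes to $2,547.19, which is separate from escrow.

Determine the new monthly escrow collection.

$1,461.27

County property tax = $12,895.80/yr
FHA mortgage insurance premium = $3,542.16/yr
Flood insurance = $433.80/yr
Total annual escrow = $12,895.80 + $3,542.16 + $433.80 = $16,871.76
Monthly = $16,871.76 ÷ 12 = $1,405.98
Monthly shortage recovery: $663.48 / 12 = $55.29
Adjusted monthly = $1,405.98 + $55.29 = $1,461.27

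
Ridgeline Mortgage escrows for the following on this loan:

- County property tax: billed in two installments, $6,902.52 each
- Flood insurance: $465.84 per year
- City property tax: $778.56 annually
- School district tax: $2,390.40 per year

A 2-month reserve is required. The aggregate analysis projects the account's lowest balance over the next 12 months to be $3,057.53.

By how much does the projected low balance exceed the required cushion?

$150.89

County property tax = $6,902.52 × 2 = $13,805.04 per year
Flood insurance = $465.84 per year
City property tax = $778.56 per year
School district tax = $2,390.40 per year
Yearly total = $17,439.84
Base monthly escrow = $17,439.84 / 12 = $1,453.32
Required cushion = 2 × $1,453.32 = $2,906.64
Surplus = $3,057.53 − $2,906.64 = $150.89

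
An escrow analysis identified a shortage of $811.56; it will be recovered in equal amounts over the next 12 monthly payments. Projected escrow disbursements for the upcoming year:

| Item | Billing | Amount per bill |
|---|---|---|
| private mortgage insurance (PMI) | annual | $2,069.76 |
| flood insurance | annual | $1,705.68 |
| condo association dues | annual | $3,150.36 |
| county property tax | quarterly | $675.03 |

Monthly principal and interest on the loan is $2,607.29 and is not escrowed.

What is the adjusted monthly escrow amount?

$869.79

Private mortgage insurance (PMI) — $2,069.76/yr
Flood insurance — $1,705.68/yr
Condo association dues — $3,150.36/yr
County property tax — $675.03 × 4 = $2,700.12/yr
Combined annual = $9,625.92
Base monthly escrow = $9,625.92 / 12 = $802.16
Shortage per month = $811.56 ÷ 12 = $67.63
New monthly escrow = $802.16 + $67.63 = $869.79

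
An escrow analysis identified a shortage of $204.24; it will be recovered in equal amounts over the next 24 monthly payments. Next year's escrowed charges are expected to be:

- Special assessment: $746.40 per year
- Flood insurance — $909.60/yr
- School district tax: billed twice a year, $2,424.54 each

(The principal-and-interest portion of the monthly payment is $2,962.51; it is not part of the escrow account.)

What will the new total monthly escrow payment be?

$550.60

Special assessment: $746.40 per year
Flood insurance: $909.60 per year
School district tax: $2,424.54 × 2 = $4,849.08 per year
Yearly total = $746.40 + $909.60 + $4,849.08 = $6,505.08
Base monthly escrow = $6,505.08 ÷ 12 = $542.09
Shortage per month = $204.24 ÷ 24 = $8.51
Adjusted monthly = $542.09 + $8.51 = $550.60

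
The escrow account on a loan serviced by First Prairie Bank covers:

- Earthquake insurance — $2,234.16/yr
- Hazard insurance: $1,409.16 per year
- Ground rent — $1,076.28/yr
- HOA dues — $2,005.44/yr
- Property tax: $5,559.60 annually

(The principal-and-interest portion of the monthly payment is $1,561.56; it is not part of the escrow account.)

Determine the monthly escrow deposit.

Earthquake insurance = $2,234.16 annually
Hazard insurance = $1,409.16 annually
Ground rent = $1,076.28 annually
HOA dues = $2,005.44 annually
Property tax = $5,559.60 annually
Total annual escrow = $2,234.16 + $1,409.16 + $1,076.28 + $2,005.44 + $5,559.60 = $12,284.64
Per month = $12,284.64 / 12 = $1,023.72

$1,023.72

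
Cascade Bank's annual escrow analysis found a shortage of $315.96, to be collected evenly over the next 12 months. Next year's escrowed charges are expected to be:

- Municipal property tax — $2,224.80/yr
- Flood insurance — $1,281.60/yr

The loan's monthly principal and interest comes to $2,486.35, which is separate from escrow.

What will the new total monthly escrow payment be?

Municipal property tax = $2,224.80/yr
Flood insurance = $1,281.60/yr
Combined annual = $2,224.80 + $1,281.60 = $3,506.40
Per month = $3,506.40 / 12 = $292.20
Shortage spread = $315.96 / 12 = $26.33/mo
New monthly escrow = $292.20 + $26.33 = $318.53

$318.53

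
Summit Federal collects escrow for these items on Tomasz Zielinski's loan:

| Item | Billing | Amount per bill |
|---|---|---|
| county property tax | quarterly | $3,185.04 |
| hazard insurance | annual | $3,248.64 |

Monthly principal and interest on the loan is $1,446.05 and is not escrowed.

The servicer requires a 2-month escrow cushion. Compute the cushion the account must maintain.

$2,664.80

County property tax: $3,185.04 × 4 = $12,740.16/yr
Hazard insurance: $3,248.64/yr
Annual escrow total = $15,988.80
Per month = $15,988.80 ÷ 12 = $1,332.40
Reserve = 2 × $1,332.40 = $2,664.80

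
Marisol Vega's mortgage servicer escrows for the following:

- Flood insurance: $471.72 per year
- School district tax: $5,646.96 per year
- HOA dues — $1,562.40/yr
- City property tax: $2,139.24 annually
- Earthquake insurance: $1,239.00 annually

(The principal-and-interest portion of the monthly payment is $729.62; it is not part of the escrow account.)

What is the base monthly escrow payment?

Flood insurance = $471.72
School district tax = $5,646.96
HOA dues = $1,562.40
City property tax = $2,139.24
Earthquake insurance = $1,239.00
Total annual escrow = $11,059.32
Per month = $11,059.32 / 12 = $921.61

$921.61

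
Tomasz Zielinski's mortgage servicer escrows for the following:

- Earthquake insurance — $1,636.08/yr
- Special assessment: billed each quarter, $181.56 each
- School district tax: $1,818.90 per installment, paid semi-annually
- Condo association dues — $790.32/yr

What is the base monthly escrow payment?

Earthquake insurance — $1,636.08 annually
Special assessment — $181.56 × 4 = $726.24 annually
School district tax — $1,818.90 × 2 = $3,637.80 annually
Condo association dues — $790.32 annually
Yearly total = $6,790.44
Per month = $6,790.44 / 12 = $565.87

$565.87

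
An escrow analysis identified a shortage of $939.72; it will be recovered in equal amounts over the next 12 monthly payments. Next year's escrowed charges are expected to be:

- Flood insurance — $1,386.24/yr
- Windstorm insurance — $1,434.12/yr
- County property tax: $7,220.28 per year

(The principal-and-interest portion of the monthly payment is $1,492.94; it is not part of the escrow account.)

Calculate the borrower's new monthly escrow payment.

Flood insurance — $1,386.24
Windstorm insurance — $1,434.12
County property tax — $7,220.28
Total annual escrow = $1,386.24 + $1,434.12 + $7,220.28 = $10,040.64
Monthly = $10,040.64 ÷ 12 = $836.72
Shortage per month = $939.72 / 12 = $78.31
Adjusted monthly = $836.72 + $78.31 = $915.03

$915.03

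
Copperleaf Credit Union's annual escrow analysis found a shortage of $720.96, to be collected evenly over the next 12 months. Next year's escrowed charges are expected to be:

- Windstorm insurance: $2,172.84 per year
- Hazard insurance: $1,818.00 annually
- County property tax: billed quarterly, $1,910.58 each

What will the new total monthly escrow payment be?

$1,029.51

Windstorm insurance: $2,172.84
Hazard insurance: $1,818.00
County property tax: $1,910.58 × 4 = $7,642.32
Total annual escrow = $2,172.84 + $1,818.00 + $7,642.32 = $11,633.16
Per month = $11,633.16 / 12 = $969.43
Monthly shortage recovery: $720.96 ÷ 12 = $60.08
Adjusted monthly = $969.43 + $60.08 = $1,029.51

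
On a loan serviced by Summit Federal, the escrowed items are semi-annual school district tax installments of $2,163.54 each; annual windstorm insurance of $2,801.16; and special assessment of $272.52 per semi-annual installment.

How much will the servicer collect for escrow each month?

School district tax — $2,163.54 × 2 = $4,327.08 annually
Windstorm insurance — $2,801.16 annually
Special assessment — $272.52 × 2 = $545.04 annually
Annual escrow total = $4,327.08 + $2,801.16 + $545.04 = $7,673.28
Base monthly escrow = $7,673.28 ÷ 12 = $639.44

$639.44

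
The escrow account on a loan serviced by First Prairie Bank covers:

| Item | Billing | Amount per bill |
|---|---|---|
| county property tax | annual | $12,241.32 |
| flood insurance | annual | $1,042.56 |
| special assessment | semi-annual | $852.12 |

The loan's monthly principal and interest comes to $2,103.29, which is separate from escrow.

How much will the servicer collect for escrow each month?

County property tax — $12,241.32 per year
Flood insurance — $1,042.56 per year
Special assessment — $852.12 × 2 = $1,704.24 per year
Total per year = $12,241.32 + $1,042.56 + $1,704.24 = $14,988.12
Monthly escrow = $14,988.12 ÷ 12 = $1,249.01

$1,249.01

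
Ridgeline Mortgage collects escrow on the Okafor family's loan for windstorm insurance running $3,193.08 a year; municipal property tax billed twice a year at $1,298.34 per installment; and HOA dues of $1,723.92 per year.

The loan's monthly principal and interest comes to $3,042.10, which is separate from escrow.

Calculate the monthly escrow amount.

Windstorm insurance — $3,193.08/yr
Municipal property tax — $1,298.34 × 2 = $2,596.68/yr
HOA dues — $1,723.92/yr
Total annual escrow = $7,513.68
Monthly = $7,513.68 ÷ 12 = $626.14

$626.14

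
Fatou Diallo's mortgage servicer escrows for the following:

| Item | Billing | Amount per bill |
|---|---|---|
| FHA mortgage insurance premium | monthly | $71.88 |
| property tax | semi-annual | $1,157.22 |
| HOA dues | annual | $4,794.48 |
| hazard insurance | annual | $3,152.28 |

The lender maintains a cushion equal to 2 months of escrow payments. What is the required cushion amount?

FHA mortgage insurance premium — $71.88 × 12 = $862.56 annually
Property tax — $1,157.22 × 2 = $2,314.44 annually
HOA dues — $4,794.48 annually
Hazard insurance — $3,152.28 annually
Total per year = $11,123.76
Monthly escrow = $11,123.76 ÷ 12 = $926.98
Cushion = 2 × $926.98 = $1,853.96

$1,853.96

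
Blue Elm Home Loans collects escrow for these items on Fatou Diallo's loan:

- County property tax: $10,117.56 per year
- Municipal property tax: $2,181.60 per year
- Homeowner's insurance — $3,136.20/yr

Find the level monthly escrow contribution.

County property tax: $10,117.56 annually
Municipal property tax: $2,181.60 annually
Homeowner's insurance: $3,136.20 annually
Combined annual = $10,117.56 + $2,181.60 + $3,136.20 = $15,435.36
Base monthly escrow = $15,435.36 ÷ 12 = $1,286.28

$1,286.28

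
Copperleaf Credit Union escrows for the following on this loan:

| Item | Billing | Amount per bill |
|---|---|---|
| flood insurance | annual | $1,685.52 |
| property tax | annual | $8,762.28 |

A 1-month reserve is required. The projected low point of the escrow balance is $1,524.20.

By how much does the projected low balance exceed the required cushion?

$653.55

Flood insurance: $1,685.52 annually
Property tax: $8,762.28 annually
Combined annual = $1,685.52 + $8,762.28 = $10,447.80
Base monthly escrow = $10,447.80 ÷ 12 = $870.65
Required reserve = 1 × $870.65 = $870.65
Excess over cushion: $1,524.20 − $870.65 = $653.55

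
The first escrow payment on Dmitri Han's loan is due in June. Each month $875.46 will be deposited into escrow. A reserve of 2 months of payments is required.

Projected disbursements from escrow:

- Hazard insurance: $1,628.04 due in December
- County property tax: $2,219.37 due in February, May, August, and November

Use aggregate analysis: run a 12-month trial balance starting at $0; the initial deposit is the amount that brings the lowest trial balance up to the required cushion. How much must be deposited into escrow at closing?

$2,157.93

Cushion = 2 × $875.46 = $1,750.92
Trial balance (start $0, +$875.46 each month, − disbursements):
  Jun: +$875.46 → $875.46
  Jul: +$875.46 → $1,750.92
  Aug: +$875.46 − $2,219.37 → $407.01
  Sep: +$875.46 → $1,282.47
  Oct: +$875.46 → $2,157.93
  Nov: +$875.46 − $2,219.37 → $814.02
  Dec: +$875.46 − $1,628.04 → $61.44
  Jan: +$875.46 → $936.90
  Feb: +$875.46 − $2,219.37 → -$407.01
  Mar: +$875.46 → $468.45
  Apr: +$875.46 → $1,343.91
  May: +$875.46 − $2,219.37 → $0.00
Lowest trial balance = -$407.01 (Feb)
Initial deposit = cushion − low point = $1,750.92 − (-$407.01) = $2,157.93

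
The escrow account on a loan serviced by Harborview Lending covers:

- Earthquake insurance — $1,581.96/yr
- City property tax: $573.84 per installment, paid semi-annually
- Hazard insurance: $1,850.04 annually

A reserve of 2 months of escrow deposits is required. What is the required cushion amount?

Earthquake insurance = $1,581.96 annually
City property tax = $573.84 × 2 = $1,147.68 annually
Hazard insurance = $1,850.04 annually
Total annual escrow = $1,581.96 + $1,147.68 + $1,850.04 = $4,579.68
Monthly escrow = $4,579.68 / 12 = $381.64
Cushion = 2 × $381.64 = $763.28

$763.28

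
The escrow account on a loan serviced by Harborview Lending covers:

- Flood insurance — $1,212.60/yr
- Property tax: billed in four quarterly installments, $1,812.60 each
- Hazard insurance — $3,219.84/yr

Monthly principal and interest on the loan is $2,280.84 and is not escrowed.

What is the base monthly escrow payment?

Flood insurance — $1,212.60 per year
Property tax — $1,812.60 × 4 = $7,250.40 per year
Hazard insurance — $3,219.84 per year
Combined annual = $11,682.84
Per month = $11,682.84 / 12 = $973.57

$973.57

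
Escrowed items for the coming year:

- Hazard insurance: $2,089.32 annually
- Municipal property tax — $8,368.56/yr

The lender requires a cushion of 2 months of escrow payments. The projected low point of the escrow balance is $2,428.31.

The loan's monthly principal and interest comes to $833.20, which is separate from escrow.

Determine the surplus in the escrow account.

Hazard insurance = $2,089.32/yr
Municipal property tax = $8,368.56/yr
Total per year = $10,457.88
Monthly escrow = $10,457.88 / 12 = $871.49
Required reserve = 2 × $871.49 = $1,742.98
Excess over cushion: $2,428.31 − $1,742.98 = $685.33

$685.33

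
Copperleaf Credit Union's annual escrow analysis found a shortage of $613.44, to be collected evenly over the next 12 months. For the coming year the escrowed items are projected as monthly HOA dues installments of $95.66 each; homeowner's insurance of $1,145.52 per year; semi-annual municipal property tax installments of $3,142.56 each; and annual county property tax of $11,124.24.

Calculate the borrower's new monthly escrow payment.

HOA dues: $95.66 × 12 = $1,147.92/yr
Homeowner's insurance: $1,145.52/yr
Municipal property tax: $3,142.56 × 2 = $6,285.12/yr
County property tax: $11,124.24/yr
Total per year = $19,702.80
Base monthly escrow = $19,702.80 ÷ 12 = $1,641.90
Shortage spread = $613.44 / 12 = $51.12/mo
Adjusted monthly = $1,641.90 + $51.12 = $1,693.02

$1,693.02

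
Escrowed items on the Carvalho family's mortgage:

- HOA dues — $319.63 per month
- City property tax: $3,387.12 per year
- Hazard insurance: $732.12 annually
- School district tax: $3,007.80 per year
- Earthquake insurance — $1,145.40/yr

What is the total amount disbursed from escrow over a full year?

$12,108.00

HOA dues — $319.63 × 12 = $3,835.56 annually
City property tax — $3,387.12 annually
Hazard insurance — $732.12 annually
School district tax — $3,007.80 annually
Earthquake insurance — $1,145.40 annually
Total annual escrow = $12,108.00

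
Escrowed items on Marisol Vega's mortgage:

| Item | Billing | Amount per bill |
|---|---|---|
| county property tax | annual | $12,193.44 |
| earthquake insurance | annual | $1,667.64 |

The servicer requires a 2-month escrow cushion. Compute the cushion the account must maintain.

$2,310.18

County property tax: $12,193.44 per year
Earthquake insurance: $1,667.64 per year
Annual escrow total = $12,193.44 + $1,667.64 = $13,861.08
Per month = $13,861.08 / 12 = $1,155.09
Required cushion = 2 × $1,155.09 = $2,310.18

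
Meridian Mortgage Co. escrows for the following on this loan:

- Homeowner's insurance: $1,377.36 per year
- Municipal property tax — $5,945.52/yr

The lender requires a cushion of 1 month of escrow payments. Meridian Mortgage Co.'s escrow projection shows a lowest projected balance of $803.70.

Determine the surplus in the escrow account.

Homeowner's insurance — $1,377.36 per year
Municipal property tax — $5,945.52 per year
Total per year = $1,377.36 + $5,945.52 = $7,322.88
Monthly escrow = $7,322.88 ÷ 12 = $610.24
Required reserve = 1 × $610.24 = $610.24
Surplus = $803.70 − $610.24 = $193.46

$193.46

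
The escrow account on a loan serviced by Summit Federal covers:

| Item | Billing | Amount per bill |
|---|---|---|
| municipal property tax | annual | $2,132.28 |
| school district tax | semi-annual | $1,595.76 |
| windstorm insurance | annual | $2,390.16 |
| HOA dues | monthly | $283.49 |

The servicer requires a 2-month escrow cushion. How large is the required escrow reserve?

Municipal property tax: $2,132.28 per year
School district tax: $1,595.76 × 2 = $3,191.52 per year
Windstorm insurance: $2,390.16 per year
HOA dues: $283.49 × 12 = $3,401.88 per year
Total per year = $2,132.28 + $3,191.52 + $2,390.16 + $3,401.88 = $11,115.84
Monthly escrow = $11,115.84 ÷ 12 = $926.32
Cushion = 2 × $926.32 = $1,852.64

$1,852.64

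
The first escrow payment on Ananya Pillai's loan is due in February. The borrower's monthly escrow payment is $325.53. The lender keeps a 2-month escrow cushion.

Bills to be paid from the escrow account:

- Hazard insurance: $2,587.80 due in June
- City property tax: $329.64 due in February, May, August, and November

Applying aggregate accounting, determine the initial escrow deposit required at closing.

$2,270.49

Cushion = 2 × $325.53 = $651.06
Trial balance (start $0, +$325.53 each month, − disbursements):
  Feb: +$325.53 − $329.64 → -$4.11
  Mar: +$325.53 → $321.42
  Apr: +$325.53 → $646.95
  May: +$325.53 − $329.64 → $642.84
  Jun: +$325.53 − $2,587.80 → -$1,619.43
  Jul: +$325.53 → -$1,293.90
  Aug: +$325.53 − $329.64 → -$1,298.01
  Sep: +$325.53 → -$972.48
  Oct: +$325.53 → -$646.95
  Nov: +$325.53 − $329.64 → -$651.06
  Dec: +$325.53 → -$325.53
  Jan: +$325.53 → $0.00
Lowest trial balance = -$1,619.43 (Jun)
Initial deposit = cushion − low point = $651.06 − (-$1,619.43) = $2,270.49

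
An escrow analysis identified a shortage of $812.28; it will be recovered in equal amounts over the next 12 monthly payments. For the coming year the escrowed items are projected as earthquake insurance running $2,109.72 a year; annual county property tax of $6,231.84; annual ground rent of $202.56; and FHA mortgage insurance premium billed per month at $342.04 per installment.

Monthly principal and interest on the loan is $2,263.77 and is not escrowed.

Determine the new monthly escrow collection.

Earthquake insurance: $2,109.72 per year
County property tax: $6,231.84 per year
Ground rent: $202.56 per year
FHA mortgage insurance premium: $342.04 × 12 = $4,104.48 per year
Yearly total = $2,109.72 + $6,231.84 + $202.56 + $4,104.48 = $12,648.60
Per month = $12,648.60 / 12 = $1,054.05
Shortage spread = $812.28 ÷ 12 = $67.69/mo
Adjusted monthly = $1,054.05 + $67.69 = $1,121.74

$1,121.74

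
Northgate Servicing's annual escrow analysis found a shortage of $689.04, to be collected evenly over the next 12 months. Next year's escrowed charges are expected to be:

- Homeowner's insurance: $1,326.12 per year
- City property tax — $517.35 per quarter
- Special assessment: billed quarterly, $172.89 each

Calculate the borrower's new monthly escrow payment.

Homeowner's insurance — $1,326.12
City property tax — $517.35 × 4 = $2,069.40
Special assessment — $172.89 × 4 = $691.56
Yearly total = $4,087.08
Per month = $4,087.08 ÷ 12 = $340.59
Monthly shortage recovery: $689.04 ÷ 12 = $57.42
Adjusted monthly = $340.59 + $57.42 = $398.01

$398.01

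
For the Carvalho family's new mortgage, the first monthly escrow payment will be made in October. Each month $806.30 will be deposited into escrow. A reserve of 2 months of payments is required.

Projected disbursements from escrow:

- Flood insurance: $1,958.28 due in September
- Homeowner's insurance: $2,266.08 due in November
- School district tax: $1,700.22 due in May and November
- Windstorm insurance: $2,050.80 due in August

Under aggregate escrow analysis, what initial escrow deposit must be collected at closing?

Cushion = 2 × $806.30 = $1,612.60
Trial balance (start $0, +$806.30 each month, − disbursements):
  Oct: +$806.30 → $806.30
  Nov: +$806.30 − $3,966.30 → -$2,353.70
  Dec: +$806.30 → -$1,547.40
  Jan: +$806.30 → -$741.10
  Feb: +$806.30 → $65.20
  Mar: +$806.30 → $871.50
  Apr: +$806.30 → $1,677.80
  May: +$806.30 − $1,700.22 → $783.88
  Jun: +$806.30 → $1,590.18
  Jul: +$806.30 → $2,396.48
  Aug: +$806.30 − $2,050.80 → $1,151.98
  Sep: +$806.30 − $1,958.28 → $0.00
Lowest trial balance = -$2,353.70 (Nov)
Initial deposit = cushion − low point = $1,612.60 − (-$2,353.70) = $3,966.30

$3,966.30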